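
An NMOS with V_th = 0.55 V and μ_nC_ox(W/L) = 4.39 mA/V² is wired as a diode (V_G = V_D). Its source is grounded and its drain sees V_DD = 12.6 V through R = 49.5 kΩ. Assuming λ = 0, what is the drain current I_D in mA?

With gate tied to drain, V_GS = V_DS ≥ V_GS − V_th, so the device is in saturation.
KCL at the drain: ½ k_n (V_GS − V_th)² = (V_DD − V_GS)/R.
Let x = V_GS − 0.55. Then 109 x² + x − 12.05 = 0, giving x = 0.328 V (positive root), so V_GS = 0.878 V.
I_D = (V_DD − V_GS)/R = (12.6 − 0.878) / 49.5 = 0.237 mA.

I_D = 0.237 mA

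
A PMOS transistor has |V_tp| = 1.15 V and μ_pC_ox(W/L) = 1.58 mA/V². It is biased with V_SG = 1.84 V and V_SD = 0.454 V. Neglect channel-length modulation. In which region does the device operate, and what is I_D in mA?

V_ov = V_SG − |V_tp| = 1.84 − 1.15 = 0.69 V.
Since V_SD = 0.454 V < V_ov = 0.69 V, the device is in the triode region.
I_D = k_p [V_ov · V_SD − ½ V_SD²] = 1.58 × [0.69 × 0.454 − 0.5 × 0.454²] = 0.332 mA.

Triode; I_D = 0.332 mA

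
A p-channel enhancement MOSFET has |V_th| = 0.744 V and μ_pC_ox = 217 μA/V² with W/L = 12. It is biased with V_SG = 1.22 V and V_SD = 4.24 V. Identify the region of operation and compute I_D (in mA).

k_p = μ_pC_ox · (W/L) = 2.604 mA/V².
V_ov = V_SG − |V_th| = 1.22 − 0.744 = 0.476 V.
Since V_SD = 4.24 V ≥ V_ov = 0.476 V, the device is in saturation.
I_D = ½ k_p V_ov² = 0.5 × 2.604 × 0.476² = 0.295 mA.

Saturation; I_D = 0.295 mA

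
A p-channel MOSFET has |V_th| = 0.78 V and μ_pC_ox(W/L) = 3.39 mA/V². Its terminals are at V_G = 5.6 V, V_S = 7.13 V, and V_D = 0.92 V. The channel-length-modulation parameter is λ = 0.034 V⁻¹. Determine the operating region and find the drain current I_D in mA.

V_SG = V_S − V_G = 7.13 − 5.6 = 1.53 V; V_SD = V_S − V_D = 7.13 − 0.92 = 6.21 V.
V_ov = V_SG − |V_th| = 1.53 − 0.78 = 0.75 V.
Since V_SD = 6.21 V ≥ V_ov = 0.75 V, the device is in saturation.
I_D = ½ k_p V_ov² (1 + λ V_SD) = 0.5 × 3.39 × 0.75² × (1 + 0.034 × 6.21) = 1.15 mA.

Saturation; I_D = 1.15 mA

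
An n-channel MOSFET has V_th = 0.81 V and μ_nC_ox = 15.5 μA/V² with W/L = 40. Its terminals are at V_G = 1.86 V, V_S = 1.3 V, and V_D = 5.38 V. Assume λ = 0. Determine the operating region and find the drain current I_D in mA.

Cutoff; I_D = 0 mA

V_GS = V_G − V_S = 1.86 − 1.3 = 0.56 V; V_DS = V_D − V_S = 5.38 − 1.3 = 4.08 V.
V_GS = 0.56 V < V_th = 0.81 V, so the transistor is in cutoff.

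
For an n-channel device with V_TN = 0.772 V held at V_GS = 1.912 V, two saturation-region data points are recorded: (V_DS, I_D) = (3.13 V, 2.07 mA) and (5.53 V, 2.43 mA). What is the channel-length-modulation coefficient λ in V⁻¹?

λ = 0.0937 V⁻¹

With V_GS fixed, I_D ∝ (1 + λ V_DS) in saturation, so I_D2/I_D1 = (1 + λ V_DS2)/(1 + λ V_DS1).
2.43/2.07 = 1.174 = (1 + 5.53 λ)/(1 + 3.13 λ).
Solving: λ (I_D1 V_DS2 − I_D2 V_DS1) = I_D2 − I_D1, so λ = (2.43 − 2.07) / (2.07 × 5.53 − 2.43 × 3.13) = 0.36 / 3.84 = 0.0937 V⁻¹.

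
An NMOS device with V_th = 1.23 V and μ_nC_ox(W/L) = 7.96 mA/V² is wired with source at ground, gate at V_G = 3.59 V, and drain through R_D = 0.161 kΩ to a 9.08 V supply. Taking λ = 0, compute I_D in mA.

V_GS = V_G = 3.59 V, so V_ov = 3.59 − 1.23 = 2.36 V.
Assume saturation: I_D = ½ k_n V_ov² = 0.5 × 7.96 × 2.36² = 22.2 mA, giving V_DS = V_DD − I_D R_D = 9.08 − 22.2 × 0.161 = 5.51 V.
V_DS = 5.51 V ≥ V_ov = 2.36 V, confirming saturation.

I_D = 22.2 mA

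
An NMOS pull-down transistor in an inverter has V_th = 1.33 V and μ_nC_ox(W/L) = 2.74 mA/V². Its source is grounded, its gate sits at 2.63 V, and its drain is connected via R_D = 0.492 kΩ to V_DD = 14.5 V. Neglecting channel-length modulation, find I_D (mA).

I_D = 2.32 mA

V_GS = V_G = 2.63 V, so V_ov = 2.63 − 1.33 = 1.3 V.
Assume saturation: I_D = ½ k_n V_ov² = 0.5 × 2.74 × 1.3² = 2.32 mA, giving V_DS = V_DD − I_D R_D = 14.5 − 2.32 × 0.492 = 13.4 V.
V_DS = 13.4 V ≥ V_ov = 1.3 V, confirming saturation.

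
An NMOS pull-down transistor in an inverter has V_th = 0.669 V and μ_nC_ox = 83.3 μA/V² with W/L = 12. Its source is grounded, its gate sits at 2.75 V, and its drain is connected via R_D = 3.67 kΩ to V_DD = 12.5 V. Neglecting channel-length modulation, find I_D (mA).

I_D = 2.16 mA

V_GS = V_G = 2.75 V, so V_ov = 2.75 − 0.669 = 2.08 V.
k_n = μ_nC_ox · (W/L) = 0.9996 mA/V².
Assume saturation: I_D = ½ k_n V_ov² = 0.5 × 0.9996 × 2.08² = 2.16 mA, giving V_DS = V_DD − I_D R_D = 12.5 − 2.16 × 3.67 = 4.56 V.
V_DS = 4.56 V ≥ V_ov = 2.08 V, confirming saturation.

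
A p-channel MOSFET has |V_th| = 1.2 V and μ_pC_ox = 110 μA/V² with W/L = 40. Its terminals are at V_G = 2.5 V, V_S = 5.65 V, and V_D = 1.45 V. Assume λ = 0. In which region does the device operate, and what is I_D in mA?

Saturation; I_D = 8.37 mA

V_SG = V_S − V_G = 5.65 − 2.5 = 3.15 V; V_SD = V_S − V_D = 5.65 − 1.45 = 4.2 V.
k_p = μ_pC_ox · (W/L) = 4.4 mA/V².
V_ov = V_SG − |V_th| = 3.15 − 1.2 = 1.95 V.
Since V_SD = 4.2 V ≥ V_ov = 1.95 V, the device is in saturation.
I_D = ½ k_p V_ov² = 0.5 × 4.4 × 1.95² = 8.37 mA.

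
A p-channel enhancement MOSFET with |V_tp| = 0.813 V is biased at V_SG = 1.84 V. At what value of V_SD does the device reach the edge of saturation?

V_SD,sat = 1.03 V

The boundary between triode and saturation is V_SD = V_SG − |V_tp| = V_ov.
V_ov = 1.84 − 0.813 = 1.03 V.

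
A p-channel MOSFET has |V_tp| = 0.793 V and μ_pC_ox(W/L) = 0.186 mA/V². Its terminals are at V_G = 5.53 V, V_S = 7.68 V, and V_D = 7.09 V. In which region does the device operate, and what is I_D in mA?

Triode; I_D = 0.117 mA

V_SG = V_S − V_G = 7.68 − 5.53 = 2.15 V; V_SD = V_S − V_D = 7.68 − 7.09 = 0.59 V.
V_ov = V_SG − |V_tp| = 2.15 − 0.793 = 1.36 V.
Since V_SD = 0.59 V < V_ov = 1.36 V, the device is in the triode region.
I_D = k_p [V_ov · V_SD − ½ V_SD²] = 0.186 × [1.36 × 0.59 − 0.5 × 0.59²] = 0.117 mA.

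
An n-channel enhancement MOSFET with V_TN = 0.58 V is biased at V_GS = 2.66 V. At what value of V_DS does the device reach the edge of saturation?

V_DS,sat = 2.08 V

The boundary between triode and saturation is V_DS = V_GS − V_TN = V_ov.
V_ov = 2.66 − 0.58 = 2.08 V.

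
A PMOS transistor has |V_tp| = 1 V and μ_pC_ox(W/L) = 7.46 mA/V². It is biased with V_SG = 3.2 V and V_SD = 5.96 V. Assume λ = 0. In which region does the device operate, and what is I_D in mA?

Saturation; I_D = 18.1 mA

V_ov = V_SG − |V_tp| = 3.2 − 1 = 2.2 V.
Since V_SD = 5.96 V ≥ V_ov = 2.2 V, the device is in saturation.
I_D = ½ k_p V_ov² = 0.5 × 7.46 × 2.2² = 18.1 mA.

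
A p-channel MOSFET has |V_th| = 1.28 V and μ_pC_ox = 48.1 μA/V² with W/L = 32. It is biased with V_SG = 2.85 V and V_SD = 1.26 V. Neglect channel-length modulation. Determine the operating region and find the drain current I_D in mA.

Triode; I_D = 1.82 mA

k_p = μ_pC_ox · (W/L) = 1.539 mA/V².
V_ov = V_SG − |V_th| = 2.85 − 1.28 = 1.57 V.
Since V_SD = 1.26 V < V_ov = 1.57 V, the device is in the triode region.
I_D = k_p [V_ov · V_SD − ½ V_SD²] = 1.539 × [1.57 × 1.26 − 0.5 × 1.26²] = 1.82 mA.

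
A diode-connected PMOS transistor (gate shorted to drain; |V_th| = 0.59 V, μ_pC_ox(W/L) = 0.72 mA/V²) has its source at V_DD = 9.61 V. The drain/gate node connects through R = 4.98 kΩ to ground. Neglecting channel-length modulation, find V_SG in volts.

With gate tied to drain, V_SG = V_SD ≥ V_SG − |V_th|, so the device is in saturation.
KCL at the drain: ½ k_p (V_SG − |V_th|)² = (V_DD − V_SG)/R.
Let x = V_SG − 0.59. Then 1.79 x² + x − 9.02 = 0, giving x = 1.98 V (positive root), so V_SG = 2.57 V.
I_D = (V_DD − V_SG)/R = (9.61 − 2.57) / 4.98 = 1.41 mA.

V_SG = 2.57 V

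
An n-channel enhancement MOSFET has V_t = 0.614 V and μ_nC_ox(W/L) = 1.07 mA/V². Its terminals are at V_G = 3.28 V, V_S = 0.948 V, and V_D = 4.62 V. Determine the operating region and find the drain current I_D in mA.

V_GS = V_G − V_S = 3.28 − 0.948 = 2.33 V; V_DS = V_D − V_S = 4.62 − 0.948 = 3.67 V.
V_ov = V_GS − V_t = 2.33 − 0.614 = 1.72 V.
Since V_DS = 3.67 V ≥ V_ov = 1.72 V, the device is in saturation.
I_D = ½ k_n V_ov² = 0.5 × 1.07 × 1.72² = 1.58 mA.

Saturation; I_D = 1.58 mA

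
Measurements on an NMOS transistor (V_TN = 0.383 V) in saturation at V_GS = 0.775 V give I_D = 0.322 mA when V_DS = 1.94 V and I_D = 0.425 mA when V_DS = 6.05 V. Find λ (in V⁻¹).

With V_GS fixed, I_D ∝ (1 + λ V_DS) in saturation, so I_D2/I_D1 = (1 + λ V_DS2)/(1 + λ V_DS1).
0.425/0.322 = 1.32 = (1 + 6.05 λ)/(1 + 1.94 λ).
Solving: λ (I_D1 V_DS2 − I_D2 V_DS1) = I_D2 − I_D1, so λ = (0.425 − 0.322) / (0.322 × 6.05 − 0.425 × 1.94) = 0.103 / 1.12 = 0.0917 V⁻¹.

λ = 0.0917 V⁻¹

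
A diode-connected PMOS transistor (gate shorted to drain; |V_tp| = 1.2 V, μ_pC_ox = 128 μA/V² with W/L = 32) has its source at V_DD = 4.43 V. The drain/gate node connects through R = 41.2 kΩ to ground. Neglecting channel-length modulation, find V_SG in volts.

V_SG = 1.39 V

With gate tied to drain, V_SG = V_SD ≥ V_SG − |V_tp|, so the device is in saturation.
k_p = μ_pC_ox · (W/L) = 4.096 mA/V².
KCL at the drain: ½ k_p (V_SG − |V_tp|)² = (V_DD − V_SG)/R.
Let x = V_SG − 1.2. Then 84.4 x² + x − 3.23 = 0, giving x = 0.19 V (positive root), so V_SG = 1.39 V.
I_D = (V_DD − V_SG)/R = (4.43 − 1.39) / 41.2 = 0.0738 mA.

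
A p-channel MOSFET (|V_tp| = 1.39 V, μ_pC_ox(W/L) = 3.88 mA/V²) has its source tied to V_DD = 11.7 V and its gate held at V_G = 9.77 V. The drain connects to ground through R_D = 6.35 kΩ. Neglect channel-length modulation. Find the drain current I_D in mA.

I_D = 0.566 mA

V_SG = V_DD − V_G = 11.7 − 9.77 = 1.93 V, so V_ov = 1.93 − 1.39 = 0.54 V.
Assume saturation: I_D = ½ k_p V_ov² = 0.5 × 3.88 × 0.54² = 0.566 mA, giving V_SD = V_DD − I_D R_D = 11.7 − 0.566 × 6.35 = 8.11 V.
V_SD = 8.11 V ≥ V_ov = 0.54 V, confirming saturation.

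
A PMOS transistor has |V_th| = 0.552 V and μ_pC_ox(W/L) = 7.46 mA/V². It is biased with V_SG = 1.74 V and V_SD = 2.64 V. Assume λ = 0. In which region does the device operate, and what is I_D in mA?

Saturation; I_D = 5.26 mA

V_ov = V_SG − |V_th| = 1.74 − 0.552 = 1.19 V.
Since V_SD = 2.64 V ≥ V_ov = 1.19 V, the device is in saturation.
I_D = ½ k_p V_ov² = 0.5 × 7.46 × 1.19² = 5.26 mA.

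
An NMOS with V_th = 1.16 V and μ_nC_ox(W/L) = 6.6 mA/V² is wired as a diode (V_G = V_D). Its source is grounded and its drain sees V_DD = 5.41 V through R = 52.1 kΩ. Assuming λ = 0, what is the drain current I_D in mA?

With gate tied to drain, V_GS = V_DS ≥ V_GS − V_th, so the device is in saturation.
KCL at the drain: ½ k_n (V_GS − V_th)² = (V_DD − V_GS)/R.
Let x = V_GS − 1.16. Then 172 x² + x − 4.25 = 0, giving x = 0.154 V (positive root), so V_GS = 1.31 V.
I_D = (V_DD − V_GS)/R = (5.41 − 1.31) / 52.1 = 0.0786 mA.

I_D = 0.0786 mA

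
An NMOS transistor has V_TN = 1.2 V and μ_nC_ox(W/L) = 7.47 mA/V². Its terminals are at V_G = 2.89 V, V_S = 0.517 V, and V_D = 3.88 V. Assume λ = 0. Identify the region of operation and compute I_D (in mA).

Saturation; I_D = 5.14 mA

V_GS = V_G − V_S = 2.89 − 0.517 = 2.37 V; V_DS = V_D − V_S = 3.88 − 0.517 = 3.36 V.
V_ov = V_GS − V_TN = 2.37 − 1.2 = 1.17 V.
Since V_DS = 3.36 V ≥ V_ov = 1.17 V, the device is in saturation.
I_D = ½ k_n V_ov² = 0.5 × 7.47 × 1.17² = 5.14 mA.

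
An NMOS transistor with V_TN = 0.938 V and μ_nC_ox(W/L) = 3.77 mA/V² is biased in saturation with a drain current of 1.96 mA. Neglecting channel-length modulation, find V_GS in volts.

In saturation I_D = ½ k_n (V_GS − V_TN)², so V_GS − V_TN = √(2 I_D / k_n) = √(2 × 1.96 / 3.77) = 1.02 V.
V_GS = 0.938 + 1.02 = 1.96 V.

V_GS = 1.96 V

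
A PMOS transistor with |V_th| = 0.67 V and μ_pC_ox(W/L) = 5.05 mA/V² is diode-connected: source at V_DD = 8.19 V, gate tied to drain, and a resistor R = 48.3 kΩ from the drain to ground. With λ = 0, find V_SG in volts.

With gate tied to drain, V_SG = V_SD ≥ V_SG − |V_th|, so the device is in saturation.
KCL at the drain: ½ k_p (V_SG − |V_th|)² = (V_DD − V_SG)/R.
Let x = V_SG − 0.67. Then 122 x² + x − 7.52 = 0, giving x = 0.244 V (positive root), so V_SG = 0.914 V.
I_D = (V_DD − V_SG)/R = (8.19 − 0.914) / 48.3 = 0.151 mA.

V_SG = 0.914 V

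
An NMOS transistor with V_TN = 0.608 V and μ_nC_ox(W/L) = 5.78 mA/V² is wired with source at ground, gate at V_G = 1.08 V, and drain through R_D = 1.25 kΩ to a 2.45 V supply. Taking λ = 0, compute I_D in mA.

I_D = 0.644 mA

V_GS = V_G = 1.08 V, so V_ov = 1.08 − 0.608 = 0.472 V.
Assume saturation: I_D = ½ k_n V_ov² = 0.5 × 5.78 × 0.472² = 0.644 mA, giving V_DS = V_DD − I_D R_D = 2.45 − 0.644 × 1.25 = 1.65 V.
V_DS = 1.65 V ≥ V_ov = 0.472 V, confirming saturation.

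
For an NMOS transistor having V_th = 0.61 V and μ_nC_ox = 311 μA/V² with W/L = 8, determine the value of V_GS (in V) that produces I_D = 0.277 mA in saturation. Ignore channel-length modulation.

V_GS = 1.08 V

k_n = μ_nC_ox · (W/L) = 2.488 mA/V².
In saturation I_D = ½ k_n (V_GS − V_th)², so V_GS − V_th = √(2 I_D / k_n) = √(2 × 0.277 / 2.488) = 0.472 V.
V_GS = 0.61 + 0.472 = 1.08 V.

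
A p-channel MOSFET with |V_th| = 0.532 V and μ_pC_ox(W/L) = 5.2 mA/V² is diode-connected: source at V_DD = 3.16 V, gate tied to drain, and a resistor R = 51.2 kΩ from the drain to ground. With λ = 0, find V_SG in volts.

With gate tied to drain, V_SG = V_SD ≥ V_SG − |V_th|, so the device is in saturation.
KCL at the drain: ½ k_p (V_SG − |V_th|)² = (V_DD − V_SG)/R.
Let x = V_SG − 0.532. Then 133 x² + x − 2.628 = 0, giving x = 0.137 V (positive root), so V_SG = 0.669 V.
I_D = (V_DD − V_SG)/R = (3.16 − 0.669) / 51.2 = 0.0487 mA.

V_SG = 0.669 V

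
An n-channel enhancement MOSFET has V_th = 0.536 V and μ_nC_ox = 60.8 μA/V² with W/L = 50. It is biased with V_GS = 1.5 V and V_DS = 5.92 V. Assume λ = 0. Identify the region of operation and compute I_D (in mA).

k_n = μ_nC_ox · (W/L) = 3.04 mA/V².
V_ov = V_GS − V_th = 1.5 − 0.536 = 0.964 V.
Since V_DS = 5.92 V ≥ V_ov = 0.964 V, the device is in saturation.
I_D = ½ k_n V_ov² = 0.5 × 3.04 × 0.964² = 1.41 mA.

Saturation; I_D = 1.41 mA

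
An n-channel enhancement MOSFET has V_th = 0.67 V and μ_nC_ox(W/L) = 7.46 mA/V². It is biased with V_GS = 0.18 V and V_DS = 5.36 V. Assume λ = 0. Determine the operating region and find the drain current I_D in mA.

V_GS = 0.18 V < V_th = 0.67 V, so the transistor is in cutoff.

Cutoff; I_D = 0 mA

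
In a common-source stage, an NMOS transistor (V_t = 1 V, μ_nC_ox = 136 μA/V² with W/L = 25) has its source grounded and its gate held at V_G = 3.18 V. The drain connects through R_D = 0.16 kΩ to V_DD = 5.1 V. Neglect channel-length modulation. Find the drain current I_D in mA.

V_GS = V_G = 3.18 V, so V_ov = 3.18 − 1 = 2.18 V.
k_n = μ_nC_ox · (W/L) = 3.4 mA/V².
Assume saturation: I_D = ½ k_n V_ov² = 0.5 × 3.4 × 2.18² = 8.08 mA, giving V_DS = V_DD − I_D R_D = 5.1 − 8.08 × 0.16 = 3.81 V.
V_DS = 3.81 V ≥ V_ov = 2.18 V, confirming saturation.

I_D = 8.08 mA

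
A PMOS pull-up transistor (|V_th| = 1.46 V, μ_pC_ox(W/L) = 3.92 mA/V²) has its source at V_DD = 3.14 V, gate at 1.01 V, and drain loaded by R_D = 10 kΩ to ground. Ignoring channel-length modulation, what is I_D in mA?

V_SG = V_DD − V_G = 3.14 − 1.01 = 2.13 V, so V_ov = 2.13 − 1.46 = 0.67 V.
Assume saturation: I_D = ½ k_p V_ov² = 0.5 × 3.92 × 0.67² = 0.88 mA, giving V_SD = V_DD − I_D R_D = 3.14 − 0.88 × 10 = -5.66 V.
But -5.66 V < V_ov = 0.67 V, so the device is actually in triode.
In triode I_D = k_p[V_ov V_SD − ½ V_SD²] and I_D = (V_DD − V_SD)/R_D. Equating: 19.6 V_SD² − 27.26 V_SD + 3.14 = 0, giving V_SD = 0.127 V (the root below V_ov).
I_D = (3.14 − 0.127) / 10 = 0.301 mA.

I_D = 0.301 mA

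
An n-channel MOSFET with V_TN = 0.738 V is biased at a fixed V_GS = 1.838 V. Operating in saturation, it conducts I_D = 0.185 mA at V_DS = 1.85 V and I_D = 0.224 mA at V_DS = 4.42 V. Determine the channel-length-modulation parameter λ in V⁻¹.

λ = 0.0967 V⁻¹

With V_GS fixed, I_D ∝ (1 + λ V_DS) in saturation, so I_D2/I_D1 = (1 + λ V_DS2)/(1 + λ V_DS1).
0.224/0.185 = 1.211 = (1 + 4.42 λ)/(1 + 1.85 λ).
Solving: λ (I_D1 V_DS2 − I_D2 V_DS1) = I_D2 − I_D1, so λ = (0.224 − 0.185) / (0.185 × 4.42 − 0.224 × 1.85) = 0.039 / 0.403 = 0.0967 V⁻¹.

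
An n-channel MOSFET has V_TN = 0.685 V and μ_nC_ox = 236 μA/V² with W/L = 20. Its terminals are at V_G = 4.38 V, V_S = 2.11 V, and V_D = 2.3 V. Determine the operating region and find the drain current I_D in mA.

V_GS = V_G − V_S = 4.38 − 2.11 = 2.27 V; V_DS = V_D − V_S = 2.3 − 2.11 = 0.19 V.
k_n = μ_nC_ox · (W/L) = 4.72 mA/V².
V_ov = V_GS − V_TN = 2.27 − 0.685 = 1.58 V.
Since V_DS = 0.19 V < V_ov = 1.58 V, the device is in the triode region.
I_D = k_n [V_ov · V_DS − ½ V_DS²] = 4.72 × [1.58 × 0.19 − 0.5 × 0.19²] = 1.34 mA.

Triode; I_D = 1.34 mA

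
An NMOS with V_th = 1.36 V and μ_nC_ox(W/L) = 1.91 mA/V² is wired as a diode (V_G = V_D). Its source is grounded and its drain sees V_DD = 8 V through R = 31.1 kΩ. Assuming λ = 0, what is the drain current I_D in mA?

I_D = 0.199 mA

With gate tied to drain, V_GS = V_DS ≥ V_GS − V_th, so the device is in saturation.
KCL at the drain: ½ k_n (V_GS − V_th)² = (V_DD − V_GS)/R.
Let x = V_GS − 1.36. Then 29.7 x² + x − 6.64 = 0, giving x = 0.456 V (positive root), so V_GS = 1.82 V.
I_D = (V_DD − V_GS)/R = (8 − 1.82) / 31.1 = 0.199 mA.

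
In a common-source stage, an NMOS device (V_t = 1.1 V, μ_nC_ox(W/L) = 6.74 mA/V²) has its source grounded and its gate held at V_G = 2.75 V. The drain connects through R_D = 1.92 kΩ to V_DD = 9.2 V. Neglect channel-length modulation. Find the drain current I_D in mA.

V_GS = V_G = 2.75 V, so V_ov = 2.75 − 1.1 = 1.65 V.
Assume saturation: I_D = ½ k_n V_ov² = 0.5 × 6.74 × 1.65² = 9.17 mA, giving V_DS = V_DD − I_D R_D = 9.2 − 9.17 × 1.92 = -8.42 V.
But -8.42 V < V_ov = 1.65 V, so the device is actually in triode.
In triode I_D = k_n[V_ov V_DS − ½ V_DS²] and I_D = (V_DD − V_DS)/R_D. Equating: 6.47 V_DS² − 22.35 V_DS + 9.2 = 0, giving V_DS = 0.478 V (the root below V_ov).
I_D = (9.2 − 0.478) / 1.92 = 4.54 mA.

I_D = 4.54 mA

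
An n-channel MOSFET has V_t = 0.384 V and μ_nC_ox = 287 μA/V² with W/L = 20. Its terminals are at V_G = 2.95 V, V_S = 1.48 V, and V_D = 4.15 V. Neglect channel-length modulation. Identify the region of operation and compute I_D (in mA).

Saturation; I_D = 3.38 mA

V_GS = V_G − V_S = 2.95 − 1.48 = 1.47 V; V_DS = V_D − V_S = 4.15 − 1.48 = 2.67 V.
k_n = μ_nC_ox · (W/L) = 5.74 mA/V².
V_ov = V_GS − V_t = 1.47 − 0.384 = 1.09 V.
Since V_DS = 2.67 V ≥ V_ov = 1.09 V, the device is in saturation.
I_D = ½ k_n V_ov² = 0.5 × 5.74 × 1.09² = 3.38 mA.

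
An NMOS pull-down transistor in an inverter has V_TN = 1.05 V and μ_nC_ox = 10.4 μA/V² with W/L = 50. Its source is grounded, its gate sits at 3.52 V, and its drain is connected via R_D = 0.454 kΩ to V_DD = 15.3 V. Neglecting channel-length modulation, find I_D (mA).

I_D = 1.59 mA

V_GS = V_G = 3.52 V, so V_ov = 3.52 − 1.05 = 2.47 V.
k_n = μ_nC_ox · (W/L) = 0.52 mA/V².
Assume saturation: I_D = ½ k_n V_ov² = 0.5 × 0.52 × 2.47² = 1.59 mA, giving V_DS = V_DD − I_D R_D = 15.3 − 1.59 × 0.454 = 14.6 V.
V_DS = 14.6 V ≥ V_ov = 2.47 V, confirming saturation.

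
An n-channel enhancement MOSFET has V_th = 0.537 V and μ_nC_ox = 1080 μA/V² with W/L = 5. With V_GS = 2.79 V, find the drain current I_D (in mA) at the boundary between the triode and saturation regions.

At the boundary V_DS = V_ov = V_GS − V_th = 2.79 − 0.537 = 2.25 V.
k_n = μ_nC_ox · (W/L) = 5.4 mA/V².
I_D = ½ k_n V_ov² = 0.5 × 5.4 × 2.25² = 13.7 mA.

I_D = 13.7 mA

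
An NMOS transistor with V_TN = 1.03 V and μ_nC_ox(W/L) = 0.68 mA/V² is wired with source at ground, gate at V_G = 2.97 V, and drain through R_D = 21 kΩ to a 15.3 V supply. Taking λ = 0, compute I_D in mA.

V_GS = V_G = 2.97 V, so V_ov = 2.97 − 1.03 = 1.94 V.
Assume saturation: I_D = ½ k_n V_ov² = 0.5 × 0.68 × 1.94² = 1.28 mA, giving V_DS = V_DD − I_D R_D = 15.3 − 1.28 × 21 = -11.6 V.
But -11.6 V < V_ov = 1.94 V, so the device is actually in triode.
In triode I_D = k_n[V_ov V_DS − ½ V_DS²] and I_D = (V_DD − V_DS)/R_D. Equating: 7.14 V_DS² − 28.7 V_DS + 15.3 = 0, giving V_DS = 0.633 V (the root below V_ov).
I_D = (15.3 − 0.633) / 21 = 0.698 mA.

I_D = 0.698 mA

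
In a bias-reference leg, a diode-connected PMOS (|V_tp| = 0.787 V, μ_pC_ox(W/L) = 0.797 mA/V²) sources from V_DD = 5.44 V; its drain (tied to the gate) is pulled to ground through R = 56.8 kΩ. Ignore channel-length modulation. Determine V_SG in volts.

With gate tied to drain, V_SG = V_SD ≥ V_SG − |V_tp|, so the device is in saturation.
KCL at the drain: ½ k_p (V_SG − |V_tp|)² = (V_DD − V_SG)/R.
Let x = V_SG − 0.787. Then 22.6 x² + x − 4.653 = 0, giving x = 0.432 V (positive root), so V_SG = 1.22 V.
I_D = (V_DD − V_SG)/R = (5.44 − 1.22) / 56.8 = 0.0743 mA.

V_SG = 1.22 V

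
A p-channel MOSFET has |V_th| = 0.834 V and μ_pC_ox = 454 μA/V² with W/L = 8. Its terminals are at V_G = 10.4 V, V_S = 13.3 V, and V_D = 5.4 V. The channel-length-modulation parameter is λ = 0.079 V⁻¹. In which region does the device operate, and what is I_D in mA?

Saturation; I_D = 12.6 mA

V_SG = V_S − V_G = 13.3 − 10.4 = 2.9 V; V_SD = V_S − V_D = 13.3 − 5.4 = 7.9 V.
k_p = μ_pC_ox · (W/L) = 3.632 mA/V².
V_ov = V_SG − |V_th| = 2.9 − 0.834 = 2.07 V.
Since V_SD = 7.9 V ≥ V_ov = 2.07 V, the device is in saturation.
I_D = ½ k_p V_ov² (1 + λ V_SD) = 0.5 × 3.632 × 2.07² × (1 + 0.079 × 7.9) = 12.6 mA.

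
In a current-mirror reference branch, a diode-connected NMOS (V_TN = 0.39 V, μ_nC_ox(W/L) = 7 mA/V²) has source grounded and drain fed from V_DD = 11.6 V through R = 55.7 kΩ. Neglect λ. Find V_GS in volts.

V_GS = 0.627 V

With gate tied to drain, V_GS = V_DS ≥ V_GS − V_TN, so the device is in saturation.
KCL at the drain: ½ k_n (V_GS − V_TN)² = (V_DD − V_GS)/R.
Let x = V_GS − 0.39. Then 195 x² + x − 11.21 = 0, giving x = 0.237 V (positive root), so V_GS = 0.627 V.
I_D = (V_DD − V_GS)/R = (11.6 − 0.627) / 55.7 = 0.197 mA.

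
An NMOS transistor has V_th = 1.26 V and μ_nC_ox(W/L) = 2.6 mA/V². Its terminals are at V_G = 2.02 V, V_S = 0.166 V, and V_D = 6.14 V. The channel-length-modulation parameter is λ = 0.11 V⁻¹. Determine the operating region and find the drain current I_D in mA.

V_GS = V_G − V_S = 2.02 − 0.166 = 1.85 V; V_DS = V_D − V_S = 6.14 − 0.166 = 5.97 V.
V_ov = V_GS − V_th = 1.85 − 1.26 = 0.594 V.
Since V_DS = 5.97 V ≥ V_ov = 0.594 V, the device is in saturation.
I_D = ½ k_n V_ov² (1 + λ V_DS) = 0.5 × 2.6 × 0.594² × (1 + 0.11 × 5.97) = 0.76 mA.

Saturation; I_D = 0.760 mA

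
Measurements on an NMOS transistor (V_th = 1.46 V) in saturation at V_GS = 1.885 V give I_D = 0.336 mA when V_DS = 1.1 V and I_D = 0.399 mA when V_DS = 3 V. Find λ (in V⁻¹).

λ = 0.111 V⁻¹

With V_GS fixed, I_D ∝ (1 + λ V_DS) in saturation, so I_D2/I_D1 = (1 + λ V_DS2)/(1 + λ V_DS1).
0.399/0.336 = 1.188 = (1 + 3 λ)/(1 + 1.1 λ).
Solving: λ (I_D1 V_DS2 − I_D2 V_DS1) = I_D2 − I_D1, so λ = (0.399 − 0.336) / (0.336 × 3 − 0.399 × 1.1) = 0.063 / 0.569 = 0.111 V⁻¹.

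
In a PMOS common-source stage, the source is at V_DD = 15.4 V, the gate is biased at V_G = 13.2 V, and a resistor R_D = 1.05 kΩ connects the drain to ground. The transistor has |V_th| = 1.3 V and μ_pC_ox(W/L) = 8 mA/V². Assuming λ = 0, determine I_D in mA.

I_D = 3.24 mA

V_SG = V_DD − V_G = 15.4 − 13.2 = 2.2 V, so V_ov = 2.2 − 1.3 = 0.9 V.
Assume saturation: I_D = ½ k_p V_ov² = 0.5 × 8 × 0.9² = 3.24 mA, giving V_SD = V_DD − I_D R_D = 15.4 − 3.24 × 1.05 = 12 V.
V_SD = 12 V ≥ V_ov = 0.9 V, confirming saturation.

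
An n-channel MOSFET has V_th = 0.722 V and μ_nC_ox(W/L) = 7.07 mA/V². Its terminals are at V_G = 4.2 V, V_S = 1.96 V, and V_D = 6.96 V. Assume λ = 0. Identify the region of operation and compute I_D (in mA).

Saturation; I_D = 8.15 mA

V_GS = V_G − V_S = 4.2 − 1.96 = 2.24 V; V_DS = V_D − V_S = 6.96 − 1.96 = 5 V.
V_ov = V_GS − V_th = 2.24 − 0.722 = 1.52 V.
Since V_DS = 5 V ≥ V_ov = 1.52 V, the device is in saturation.
I_D = ½ k_n V_ov² = 0.5 × 7.07 × 1.52² = 8.15 mA.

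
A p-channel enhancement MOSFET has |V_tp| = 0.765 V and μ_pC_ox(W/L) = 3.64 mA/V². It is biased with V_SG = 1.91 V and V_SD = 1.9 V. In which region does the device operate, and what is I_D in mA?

Saturation; I_D = 2.39 mA

V_ov = V_SG − |V_tp| = 1.91 − 0.765 = 1.15 V.
Since V_SD = 1.9 V ≥ V_ov = 1.15 V, the device is in saturation.
I_D = ½ k_p V_ov² = 0.5 × 3.64 × 1.15² = 2.39 mA.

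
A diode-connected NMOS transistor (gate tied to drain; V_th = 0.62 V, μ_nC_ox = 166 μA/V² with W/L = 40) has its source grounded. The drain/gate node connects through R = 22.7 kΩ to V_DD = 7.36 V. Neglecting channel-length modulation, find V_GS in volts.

V_GS = 0.912 V

With gate tied to drain, V_GS = V_DS ≥ V_GS − V_th, so the device is in saturation.
k_n = μ_nC_ox · (W/L) = 6.64 mA/V².
KCL at the drain: ½ k_n (V_GS − V_th)² = (V_DD − V_GS)/R.
Let x = V_GS − 0.62. Then 75.4 x² + x − 6.74 = 0, giving x = 0.292 V (positive root), so V_GS = 0.912 V.
I_D = (V_DD − V_GS)/R = (7.36 − 0.912) / 22.7 = 0.284 mA.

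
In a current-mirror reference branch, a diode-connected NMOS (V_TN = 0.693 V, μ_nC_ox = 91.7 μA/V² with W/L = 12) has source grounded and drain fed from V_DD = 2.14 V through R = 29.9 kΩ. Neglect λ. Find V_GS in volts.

With gate tied to drain, V_GS = V_DS ≥ V_GS − V_TN, so the device is in saturation.
k_n = μ_nC_ox · (W/L) = 1.1 mA/V².
KCL at the drain: ½ k_n (V_GS − V_TN)² = (V_DD − V_GS)/R.
Let x = V_GS − 0.693. Then 16.5 x² + x − 1.447 = 0, giving x = 0.268 V (positive root), so V_GS = 0.961 V.
I_D = (V_DD − V_GS)/R = (2.14 − 0.961) / 29.9 = 0.0394 mA.

V_GS = 0.961 V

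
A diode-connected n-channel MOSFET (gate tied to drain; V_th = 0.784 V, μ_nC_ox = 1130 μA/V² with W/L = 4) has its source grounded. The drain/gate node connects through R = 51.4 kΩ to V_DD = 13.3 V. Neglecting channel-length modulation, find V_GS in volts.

With gate tied to drain, V_GS = V_DS ≥ V_GS − V_th, so the device is in saturation.
k_n = μ_nC_ox · (W/L) = 4.52 mA/V².
KCL at the drain: ½ k_n (V_GS − V_th)² = (V_DD − V_GS)/R.
Let x = V_GS − 0.784. Then 116 x² + x − 12.52 = 0, giving x = 0.324 V (positive root), so V_GS = 1.11 V.
I_D = (V_DD − V_GS)/R = (13.3 − 1.11) / 51.4 = 0.237 mA.

V_GS = 1.11 V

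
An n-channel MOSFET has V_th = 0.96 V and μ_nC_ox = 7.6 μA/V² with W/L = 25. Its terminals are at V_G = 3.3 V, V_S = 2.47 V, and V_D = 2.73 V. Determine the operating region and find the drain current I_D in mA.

V_GS = V_G − V_S = 3.3 − 2.47 = 0.83 V; V_DS = V_D − V_S = 2.73 − 2.47 = 0.26 V.
V_GS = 0.83 V < V_th = 0.96 V, so the transistor is in cutoff.

Cutoff; I_D = 0 mA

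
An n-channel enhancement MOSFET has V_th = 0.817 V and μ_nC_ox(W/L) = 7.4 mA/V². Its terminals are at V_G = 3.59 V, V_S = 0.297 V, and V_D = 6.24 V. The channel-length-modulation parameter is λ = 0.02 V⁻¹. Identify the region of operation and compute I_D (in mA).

Saturation; I_D = 25.4 mA

V_GS = V_G − V_S = 3.59 − 0.297 = 3.29 V; V_DS = V_D − V_S = 6.24 − 0.297 = 5.94 V.
V_ov = V_GS − V_th = 3.29 − 0.817 = 2.48 V.
Since V_DS = 5.94 V ≥ V_ov = 2.48 V, the device is in saturation.
I_D = ½ k_n V_ov² (1 + λ V_DS) = 0.5 × 7.4 × 2.48² × (1 + 0.02 × 5.94) = 25.4 mA.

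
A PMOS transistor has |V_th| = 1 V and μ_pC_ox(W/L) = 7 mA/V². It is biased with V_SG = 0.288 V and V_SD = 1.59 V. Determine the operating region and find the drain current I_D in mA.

Cutoff; I_D = 0 mA

V_SG = 0.288 V < |V_th| = 1 V, so the transistor is in cutoff.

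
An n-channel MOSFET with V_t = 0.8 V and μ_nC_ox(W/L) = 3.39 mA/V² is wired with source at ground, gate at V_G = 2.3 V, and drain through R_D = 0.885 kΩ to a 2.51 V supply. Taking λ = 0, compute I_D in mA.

I_D = 2.23 mA

V_GS = V_G = 2.3 V, so V_ov = 2.3 − 0.8 = 1.5 V.
Assume saturation: I_D = ½ k_n V_ov² = 0.5 × 3.39 × 1.5² = 3.81 mA, giving V_DS = V_DD − I_D R_D = 2.51 − 3.81 × 0.885 = -0.865 V.
But -0.865 V < V_ov = 1.5 V, so the device is actually in triode.
In triode I_D = k_n[V_ov V_DS − ½ V_DS²] and I_D = (V_DD − V_DS)/R_D. Equating: 1.5 V_DS² − 5.5 V_DS + 2.51 = 0, giving V_DS = 0.534 V (the root below V_ov).
I_D = (2.51 − 0.534) / 0.885 = 2.23 mA.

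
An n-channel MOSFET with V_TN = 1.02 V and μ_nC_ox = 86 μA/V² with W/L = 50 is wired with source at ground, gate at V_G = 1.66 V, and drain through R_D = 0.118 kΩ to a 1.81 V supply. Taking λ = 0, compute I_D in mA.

V_GS = V_G = 1.66 V, so V_ov = 1.66 − 1.02 = 0.64 V.
k_n = μ_nC_ox · (W/L) = 4.3 mA/V².
Assume saturation: I_D = ½ k_n V_ov² = 0.5 × 4.3 × 0.64² = 0.881 mA, giving V_DS = V_DD − I_D R_D = 1.81 − 0.881 × 0.118 = 1.71 V.
V_DS = 1.71 V ≥ V_ov = 0.64 V, confirming saturation.

I_D = 0.881 mA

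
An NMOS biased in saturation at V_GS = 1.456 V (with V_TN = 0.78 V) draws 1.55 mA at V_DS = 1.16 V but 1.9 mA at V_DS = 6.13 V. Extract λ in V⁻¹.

With V_GS fixed, I_D ∝ (1 + λ V_DS) in saturation, so I_D2/I_D1 = (1 + λ V_DS2)/(1 + λ V_DS1).
1.9/1.55 = 1.226 = (1 + 6.13 λ)/(1 + 1.16 λ).
Solving: λ (I_D1 V_DS2 − I_D2 V_DS1) = I_D2 − I_D1, so λ = (1.9 − 1.55) / (1.55 × 6.13 − 1.9 × 1.16) = 0.35 / 7.3 = 0.048 V⁻¹.

λ = 0.0480 V⁻¹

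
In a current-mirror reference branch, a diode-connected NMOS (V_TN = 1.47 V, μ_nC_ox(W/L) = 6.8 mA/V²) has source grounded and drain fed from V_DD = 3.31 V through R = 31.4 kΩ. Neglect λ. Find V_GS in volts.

With gate tied to drain, V_GS = V_DS ≥ V_GS − V_TN, so the device is in saturation.
KCL at the drain: ½ k_n (V_GS − V_TN)² = (V_DD − V_GS)/R.
Let x = V_GS − 1.47. Then 107 x² + x − 1.84 = 0, giving x = 0.127 V (positive root), so V_GS = 1.6 V.
I_D = (V_DD − V_GS)/R = (3.31 − 1.6) / 31.4 = 0.0546 mA.

V_GS = 1.60 V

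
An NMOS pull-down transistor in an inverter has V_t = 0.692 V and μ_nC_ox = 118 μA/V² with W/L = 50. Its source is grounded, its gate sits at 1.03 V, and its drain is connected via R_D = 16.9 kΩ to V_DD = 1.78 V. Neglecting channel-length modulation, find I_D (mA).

I_D = 0.102 mA

V_GS = V_G = 1.03 V, so V_ov = 1.03 − 0.692 = 0.338 V.
k_n = μ_nC_ox · (W/L) = 5.9 mA/V².
Assume saturation: I_D = ½ k_n V_ov² = 0.5 × 5.9 × 0.338² = 0.337 mA, giving V_DS = V_DD − I_D R_D = 1.78 − 0.337 × 16.9 = -3.92 V.
But -3.92 V < V_ov = 0.338 V, so the device is actually in triode.
In triode I_D = k_n[V_ov V_DS − ½ V_DS²] and I_D = (V_DD − V_DS)/R_D. Equating: 49.9 V_DS² − 34.7 V_DS + 1.78 = 0, giving V_DS = 0.0558 V (the root below V_ov).
I_D = (1.78 − 0.0558) / 16.9 = 0.102 mA.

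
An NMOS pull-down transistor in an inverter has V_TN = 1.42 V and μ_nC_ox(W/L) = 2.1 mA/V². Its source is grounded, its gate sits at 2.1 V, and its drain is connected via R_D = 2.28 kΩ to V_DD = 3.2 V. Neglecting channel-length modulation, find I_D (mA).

I_D = 0.486 mA

V_GS = V_G = 2.1 V, so V_ov = 2.1 − 1.42 = 0.68 V.
Assume saturation: I_D = ½ k_n V_ov² = 0.5 × 2.1 × 0.68² = 0.486 mA, giving V_DS = V_DD − I_D R_D = 3.2 − 0.486 × 2.28 = 2.09 V.
V_DS = 2.09 V ≥ V_ov = 0.68 V, confirming saturation.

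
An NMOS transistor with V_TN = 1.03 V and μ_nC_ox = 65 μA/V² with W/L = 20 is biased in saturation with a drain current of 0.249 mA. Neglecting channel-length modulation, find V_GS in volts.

V_GS = 1.65 V

k_n = μ_nC_ox · (W/L) = 1.3 mA/V².
In saturation I_D = ½ k_n (V_GS − V_TN)², so V_GS − V_TN = √(2 I_D / k_n) = √(2 × 0.249 / 1.3) = 0.619 V.
V_GS = 1.03 + 0.619 = 1.65 V.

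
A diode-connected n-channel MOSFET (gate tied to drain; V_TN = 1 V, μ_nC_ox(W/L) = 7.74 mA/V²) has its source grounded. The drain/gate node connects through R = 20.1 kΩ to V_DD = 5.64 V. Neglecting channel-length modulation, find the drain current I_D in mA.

With gate tied to drain, V_GS = V_DS ≥ V_GS − V_TN, so the device is in saturation.
KCL at the drain: ½ k_n (V_GS − V_TN)² = (V_DD − V_GS)/R.
Let x = V_GS − 1. Then 77.8 x² + x − 4.64 = 0, giving x = 0.238 V (positive root), so V_GS = 1.24 V.
I_D = (V_DD − V_GS)/R = (5.64 − 1.24) / 20.1 = 0.219 mA.

I_D = 0.219 mA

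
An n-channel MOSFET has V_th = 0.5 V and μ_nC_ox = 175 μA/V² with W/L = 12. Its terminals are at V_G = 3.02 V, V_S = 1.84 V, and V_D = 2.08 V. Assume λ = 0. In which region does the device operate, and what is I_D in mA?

Triode; I_D = 0.282 mA

V_GS = V_G − V_S = 3.02 − 1.84 = 1.18 V; V_DS = V_D − V_S = 2.08 − 1.84 = 0.24 V.
k_n = μ_nC_ox · (W/L) = 2.1 mA/V².
V_ov = V_GS − V_th = 1.18 − 0.5 = 0.68 V.
Since V_DS = 0.24 V < V_ov = 0.68 V, the device is in the triode region.
I_D = k_n [V_ov · V_DS − ½ V_DS²] = 2.1 × [0.68 × 0.24 − 0.5 × 0.24²] = 0.282 mA.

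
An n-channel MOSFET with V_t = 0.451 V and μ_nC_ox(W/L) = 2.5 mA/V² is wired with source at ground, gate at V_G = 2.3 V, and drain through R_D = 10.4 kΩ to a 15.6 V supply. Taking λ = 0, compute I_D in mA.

V_GS = V_G = 2.3 V, so V_ov = 2.3 − 0.451 = 1.85 V.
Assume saturation: I_D = ½ k_n V_ov² = 0.5 × 2.5 × 1.85² = 4.27 mA, giving V_DS = V_DD − I_D R_D = 15.6 − 4.27 × 10.4 = -28.8 V.
But -28.8 V < V_ov = 1.85 V, so the device is actually in triode.
In triode I_D = k_n[V_ov V_DS − ½ V_DS²] and I_D = (V_DD − V_DS)/R_D. Equating: 13 V_DS² − 49.07 V_DS + 15.6 = 0, giving V_DS = 0.35 V (the root below V_ov).
I_D = (15.6 − 0.35) / 10.4 = 1.47 mA.

I_D = 1.47 mA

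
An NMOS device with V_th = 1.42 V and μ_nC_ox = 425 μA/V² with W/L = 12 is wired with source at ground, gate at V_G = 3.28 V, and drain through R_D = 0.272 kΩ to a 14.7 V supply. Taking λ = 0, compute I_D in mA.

V_GS = V_G = 3.28 V, so V_ov = 3.28 − 1.42 = 1.86 V.
k_n = μ_nC_ox · (W/L) = 5.1 mA/V².
Assume saturation: I_D = ½ k_n V_ov² = 0.5 × 5.1 × 1.86² = 8.82 mA, giving V_DS = V_DD − I_D R_D = 14.7 − 8.82 × 0.272 = 12.3 V.
V_DS = 12.3 V ≥ V_ov = 1.86 V, confirming saturation.

I_D = 8.82 mA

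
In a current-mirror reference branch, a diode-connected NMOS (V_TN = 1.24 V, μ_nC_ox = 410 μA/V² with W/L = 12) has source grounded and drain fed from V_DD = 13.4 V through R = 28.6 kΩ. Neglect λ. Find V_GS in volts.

With gate tied to drain, V_GS = V_DS ≥ V_GS − V_TN, so the device is in saturation.
k_n = μ_nC_ox · (W/L) = 4.92 mA/V².
KCL at the drain: ½ k_n (V_GS − V_TN)² = (V_DD − V_GS)/R.
Let x = V_GS − 1.24. Then 70.4 x² + x − 12.16 = 0, giving x = 0.409 V (positive root), so V_GS = 1.65 V.
I_D = (V_DD − V_GS)/R = (13.4 − 1.65) / 28.6 = 0.411 mA.

V_GS = 1.65 V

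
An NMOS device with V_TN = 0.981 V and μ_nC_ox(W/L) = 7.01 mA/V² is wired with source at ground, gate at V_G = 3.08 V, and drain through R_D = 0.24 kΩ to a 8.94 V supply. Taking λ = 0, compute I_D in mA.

V_GS = V_G = 3.08 V, so V_ov = 3.08 − 0.981 = 2.1 V.
Assume saturation: I_D = ½ k_n V_ov² = 0.5 × 7.01 × 2.1² = 15.4 mA, giving V_DS = V_DD − I_D R_D = 8.94 − 15.4 × 0.24 = 5.23 V.
V_DS = 5.23 V ≥ V_ov = 2.1 V, confirming saturation.

I_D = 15.4 mA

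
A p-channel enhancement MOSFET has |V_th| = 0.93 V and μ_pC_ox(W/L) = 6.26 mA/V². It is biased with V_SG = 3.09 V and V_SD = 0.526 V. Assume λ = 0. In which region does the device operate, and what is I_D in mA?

Triode; I_D = 6.25 mA

V_ov = V_SG − |V_th| = 3.09 − 0.93 = 2.16 V.
Since V_SD = 0.526 V < V_ov = 2.16 V, the device is in the triode region.
I_D = k_p [V_ov · V_SD − ½ V_SD²] = 6.26 × [2.16 × 0.526 − 0.5 × 0.526²] = 6.25 mA.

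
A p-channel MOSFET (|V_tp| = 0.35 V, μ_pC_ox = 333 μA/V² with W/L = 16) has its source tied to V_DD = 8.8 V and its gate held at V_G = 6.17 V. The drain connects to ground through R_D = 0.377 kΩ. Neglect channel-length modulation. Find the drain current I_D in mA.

V_SG = V_DD − V_G = 8.8 − 6.17 = 2.63 V, so V_ov = 2.63 − 0.35 = 2.28 V.
k_p = μ_pC_ox · (W/L) = 5.328 mA/V².
Assume saturation: I_D = ½ k_p V_ov² = 0.5 × 5.328 × 2.28² = 13.8 mA, giving V_SD = V_DD − I_D R_D = 8.8 − 13.8 × 0.377 = 3.58 V.
V_SD = 3.58 V ≥ V_ov = 2.28 V, confirming saturation.

I_D = 13.8 mA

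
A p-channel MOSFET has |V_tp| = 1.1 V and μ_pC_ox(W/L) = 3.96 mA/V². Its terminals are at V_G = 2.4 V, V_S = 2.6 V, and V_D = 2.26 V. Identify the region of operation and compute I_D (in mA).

V_SG = V_S − V_G = 2.6 − 2.4 = 0.2 V; V_SD = V_S − V_D = 2.6 − 2.26 = 0.34 V.
V_SG = 0.2 V < |V_tp| = 1.1 V, so the transistor is in cutoff.

Cutoff; I_D = 0 mA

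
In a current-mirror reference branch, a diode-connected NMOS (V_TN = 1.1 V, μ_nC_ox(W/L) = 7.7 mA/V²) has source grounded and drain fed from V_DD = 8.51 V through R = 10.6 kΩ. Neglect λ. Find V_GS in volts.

With gate tied to drain, V_GS = V_DS ≥ V_GS − V_TN, so the device is in saturation.
KCL at the drain: ½ k_n (V_GS − V_TN)² = (V_DD − V_GS)/R.
Let x = V_GS − 1.1. Then 40.8 x² + x − 7.41 = 0, giving x = 0.414 V (positive root), so V_GS = 1.51 V.
I_D = (V_DD − V_GS)/R = (8.51 − 1.51) / 10.6 = 0.66 mA.

V_GS = 1.51 V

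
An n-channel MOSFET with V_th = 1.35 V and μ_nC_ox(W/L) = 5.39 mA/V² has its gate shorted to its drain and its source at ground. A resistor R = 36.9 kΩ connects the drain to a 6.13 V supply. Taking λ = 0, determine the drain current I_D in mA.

I_D = 0.124 mA

With gate tied to drain, V_GS = V_DS ≥ V_GS − V_th, so the device is in saturation.
KCL at the drain: ½ k_n (V_GS − V_th)² = (V_DD − V_GS)/R.
Let x = V_GS − 1.35. Then 99.4 x² + x − 4.78 = 0, giving x = 0.214 V (positive root), so V_GS = 1.56 V.
I_D = (V_DD − V_GS)/R = (6.13 − 1.56) / 36.9 = 0.124 mA.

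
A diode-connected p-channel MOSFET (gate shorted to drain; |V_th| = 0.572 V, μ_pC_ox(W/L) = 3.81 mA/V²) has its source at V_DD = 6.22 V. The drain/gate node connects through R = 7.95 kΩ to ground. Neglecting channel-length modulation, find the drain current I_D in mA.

I_D = 0.638 mA

With gate tied to drain, V_SG = V_SD ≥ V_SG − |V_th|, so the device is in saturation.
KCL at the drain: ½ k_p (V_SG − |V_th|)² = (V_DD − V_SG)/R.
Let x = V_SG − 0.572. Then 15.1 x² + x − 5.648 = 0, giving x = 0.579 V (positive root), so V_SG = 1.15 V.
I_D = (V_DD − V_SG)/R = (6.22 − 1.15) / 7.95 = 0.638 mA.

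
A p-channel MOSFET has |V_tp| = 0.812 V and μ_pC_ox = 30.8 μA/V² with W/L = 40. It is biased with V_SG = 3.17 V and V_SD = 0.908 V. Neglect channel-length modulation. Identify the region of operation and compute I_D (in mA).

Triode; I_D = 2.13 mA

k_p = μ_pC_ox · (W/L) = 1.232 mA/V².
V_ov = V_SG − |V_tp| = 3.17 − 0.812 = 2.36 V.
Since V_SD = 0.908 V < V_ov = 2.36 V, the device is in the triode region.
I_D = k_p [V_ov · V_SD − ½ V_SD²] = 1.232 × [2.36 × 0.908 − 0.5 × 0.908²] = 2.13 mA.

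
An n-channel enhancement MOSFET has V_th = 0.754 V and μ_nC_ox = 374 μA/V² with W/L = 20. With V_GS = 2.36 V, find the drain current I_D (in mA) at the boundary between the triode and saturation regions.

I_D = 9.65 mA

At the boundary V_DS = V_ov = V_GS − V_th = 2.36 − 0.754 = 1.61 V.
k_n = μ_nC_ox · (W/L) = 7.48 mA/V².
I_D = ½ k_n V_ov² = 0.5 × 7.48 × 1.61² = 9.65 mA.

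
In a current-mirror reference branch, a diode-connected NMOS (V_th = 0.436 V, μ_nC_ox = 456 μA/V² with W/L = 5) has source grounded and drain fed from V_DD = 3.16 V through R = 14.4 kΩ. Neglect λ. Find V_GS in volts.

With gate tied to drain, V_GS = V_DS ≥ V_GS − V_th, so the device is in saturation.
k_n = μ_nC_ox · (W/L) = 2.28 mA/V².
KCL at the drain: ½ k_n (V_GS − V_th)² = (V_DD − V_GS)/R.
Let x = V_GS − 0.436. Then 16.4 x² + x − 2.724 = 0, giving x = 0.378 V (positive root), so V_GS = 0.814 V.
I_D = (V_DD − V_GS)/R = (3.16 − 0.814) / 14.4 = 0.163 mA.

V_GS = 0.814 V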